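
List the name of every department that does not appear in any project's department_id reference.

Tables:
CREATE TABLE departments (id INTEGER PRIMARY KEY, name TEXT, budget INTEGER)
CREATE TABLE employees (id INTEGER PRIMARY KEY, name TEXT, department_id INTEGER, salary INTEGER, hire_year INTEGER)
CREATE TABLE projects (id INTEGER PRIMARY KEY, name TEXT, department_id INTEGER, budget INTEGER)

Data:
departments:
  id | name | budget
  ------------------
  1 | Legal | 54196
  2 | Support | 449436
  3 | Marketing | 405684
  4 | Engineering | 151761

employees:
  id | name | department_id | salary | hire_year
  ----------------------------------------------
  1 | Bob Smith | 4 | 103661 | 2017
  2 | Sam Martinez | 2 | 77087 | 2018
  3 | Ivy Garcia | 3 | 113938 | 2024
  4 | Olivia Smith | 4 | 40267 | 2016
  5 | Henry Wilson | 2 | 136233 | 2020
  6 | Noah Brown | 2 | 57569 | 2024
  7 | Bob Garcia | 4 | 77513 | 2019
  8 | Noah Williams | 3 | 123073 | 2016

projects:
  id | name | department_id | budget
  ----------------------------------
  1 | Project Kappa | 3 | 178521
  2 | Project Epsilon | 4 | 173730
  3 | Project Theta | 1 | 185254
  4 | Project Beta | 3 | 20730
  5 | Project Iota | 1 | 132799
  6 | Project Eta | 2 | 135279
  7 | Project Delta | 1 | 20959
SELECT p.name FROM departments p LEFT JOIN projects c ON c.department_id = p.id WHERE c.id IS NULL

Execution result:
(no rows)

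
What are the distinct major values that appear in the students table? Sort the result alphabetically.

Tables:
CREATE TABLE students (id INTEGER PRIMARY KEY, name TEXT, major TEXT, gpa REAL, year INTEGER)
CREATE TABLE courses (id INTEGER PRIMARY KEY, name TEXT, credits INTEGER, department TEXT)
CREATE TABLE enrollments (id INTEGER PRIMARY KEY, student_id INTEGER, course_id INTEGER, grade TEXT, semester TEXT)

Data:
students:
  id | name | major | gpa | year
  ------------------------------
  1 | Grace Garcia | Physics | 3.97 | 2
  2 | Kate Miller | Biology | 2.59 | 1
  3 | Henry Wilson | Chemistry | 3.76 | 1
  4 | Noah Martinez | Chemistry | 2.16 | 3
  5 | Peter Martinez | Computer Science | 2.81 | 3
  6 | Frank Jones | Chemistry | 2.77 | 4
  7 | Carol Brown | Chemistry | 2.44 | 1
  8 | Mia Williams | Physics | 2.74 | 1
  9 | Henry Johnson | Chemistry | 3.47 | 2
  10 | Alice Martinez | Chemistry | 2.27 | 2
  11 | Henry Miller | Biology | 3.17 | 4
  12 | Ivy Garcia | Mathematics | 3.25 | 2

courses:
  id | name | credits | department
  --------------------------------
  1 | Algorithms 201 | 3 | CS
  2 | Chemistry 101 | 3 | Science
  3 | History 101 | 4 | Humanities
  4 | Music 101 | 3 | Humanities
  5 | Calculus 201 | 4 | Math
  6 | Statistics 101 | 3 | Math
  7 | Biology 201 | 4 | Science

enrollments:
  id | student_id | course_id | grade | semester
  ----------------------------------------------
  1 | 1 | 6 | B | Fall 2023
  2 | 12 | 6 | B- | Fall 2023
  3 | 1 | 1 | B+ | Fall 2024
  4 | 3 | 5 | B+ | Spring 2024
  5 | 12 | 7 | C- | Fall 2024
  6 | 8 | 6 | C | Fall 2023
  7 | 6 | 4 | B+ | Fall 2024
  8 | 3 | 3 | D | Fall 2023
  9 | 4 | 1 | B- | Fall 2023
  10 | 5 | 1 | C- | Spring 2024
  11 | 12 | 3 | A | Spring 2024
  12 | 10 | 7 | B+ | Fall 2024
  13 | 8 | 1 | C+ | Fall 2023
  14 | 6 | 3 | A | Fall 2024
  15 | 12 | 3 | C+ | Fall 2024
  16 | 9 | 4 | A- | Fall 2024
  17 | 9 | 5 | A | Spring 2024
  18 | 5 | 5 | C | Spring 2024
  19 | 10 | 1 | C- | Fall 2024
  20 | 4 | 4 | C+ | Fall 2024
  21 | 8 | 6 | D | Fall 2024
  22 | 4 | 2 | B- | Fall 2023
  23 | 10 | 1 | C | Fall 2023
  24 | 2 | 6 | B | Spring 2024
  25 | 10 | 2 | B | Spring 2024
SELECT DISTINCT major FROM students ORDER BY major

Execution result:
major
Biology
Chemistry
Computer Science
Mathematics
Physics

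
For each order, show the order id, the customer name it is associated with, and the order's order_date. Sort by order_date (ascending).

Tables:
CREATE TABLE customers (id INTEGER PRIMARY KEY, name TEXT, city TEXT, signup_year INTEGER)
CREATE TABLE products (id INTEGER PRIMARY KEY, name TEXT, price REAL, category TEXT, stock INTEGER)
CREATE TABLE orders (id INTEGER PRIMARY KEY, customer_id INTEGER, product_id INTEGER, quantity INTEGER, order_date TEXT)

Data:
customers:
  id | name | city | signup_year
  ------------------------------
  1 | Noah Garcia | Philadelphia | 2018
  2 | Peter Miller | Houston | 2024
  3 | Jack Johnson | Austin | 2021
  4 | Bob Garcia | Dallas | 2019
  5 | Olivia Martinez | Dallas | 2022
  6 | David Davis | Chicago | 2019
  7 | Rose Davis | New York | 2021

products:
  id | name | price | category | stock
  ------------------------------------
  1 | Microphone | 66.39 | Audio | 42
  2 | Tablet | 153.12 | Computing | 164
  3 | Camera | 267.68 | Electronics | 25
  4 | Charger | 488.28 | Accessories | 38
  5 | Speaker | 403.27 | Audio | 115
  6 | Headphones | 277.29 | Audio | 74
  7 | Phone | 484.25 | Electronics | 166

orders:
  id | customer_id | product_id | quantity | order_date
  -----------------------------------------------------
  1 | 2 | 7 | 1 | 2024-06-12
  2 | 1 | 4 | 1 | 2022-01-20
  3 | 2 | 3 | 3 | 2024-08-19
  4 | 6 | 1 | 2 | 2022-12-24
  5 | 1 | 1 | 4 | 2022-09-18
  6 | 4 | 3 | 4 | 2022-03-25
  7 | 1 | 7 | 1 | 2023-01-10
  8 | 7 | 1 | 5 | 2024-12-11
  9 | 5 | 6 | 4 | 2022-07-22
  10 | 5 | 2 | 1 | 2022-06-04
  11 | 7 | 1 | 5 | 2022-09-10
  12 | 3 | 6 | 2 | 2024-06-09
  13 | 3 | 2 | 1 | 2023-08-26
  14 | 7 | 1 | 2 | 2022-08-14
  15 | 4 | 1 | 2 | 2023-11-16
SELECT c.id, p.name AS customer, c.order_date FROM orders c JOIN customers p ON c.customer_id = p.id ORDER BY c.order_date ASC

Execution result:
id | customer | order_date
2 | Noah Garcia | 2022-01-20
6 | Bob Garcia | 2022-03-25
10 | Olivia Martinez | 2022-06-04
9 | Olivia Martinez | 2022-07-22
14 | Rose Davis | 2022-08-14
11 | Rose Davis | 2022-09-10
5 | Noah Garcia | 2022-09-18
4 | David Davis | 2022-12-24
7 | Noah Garcia | 2023-01-10
13 | Jack Johnson | 2023-08-26
15 | Bob Garcia | 2023-11-16
12 | Jack Johnson | 2024-06-09
1 | Peter Miller | 2024-06-12
3 | Peter Miller | 2024-08-19
8 | Rose Davis | 2024-12-11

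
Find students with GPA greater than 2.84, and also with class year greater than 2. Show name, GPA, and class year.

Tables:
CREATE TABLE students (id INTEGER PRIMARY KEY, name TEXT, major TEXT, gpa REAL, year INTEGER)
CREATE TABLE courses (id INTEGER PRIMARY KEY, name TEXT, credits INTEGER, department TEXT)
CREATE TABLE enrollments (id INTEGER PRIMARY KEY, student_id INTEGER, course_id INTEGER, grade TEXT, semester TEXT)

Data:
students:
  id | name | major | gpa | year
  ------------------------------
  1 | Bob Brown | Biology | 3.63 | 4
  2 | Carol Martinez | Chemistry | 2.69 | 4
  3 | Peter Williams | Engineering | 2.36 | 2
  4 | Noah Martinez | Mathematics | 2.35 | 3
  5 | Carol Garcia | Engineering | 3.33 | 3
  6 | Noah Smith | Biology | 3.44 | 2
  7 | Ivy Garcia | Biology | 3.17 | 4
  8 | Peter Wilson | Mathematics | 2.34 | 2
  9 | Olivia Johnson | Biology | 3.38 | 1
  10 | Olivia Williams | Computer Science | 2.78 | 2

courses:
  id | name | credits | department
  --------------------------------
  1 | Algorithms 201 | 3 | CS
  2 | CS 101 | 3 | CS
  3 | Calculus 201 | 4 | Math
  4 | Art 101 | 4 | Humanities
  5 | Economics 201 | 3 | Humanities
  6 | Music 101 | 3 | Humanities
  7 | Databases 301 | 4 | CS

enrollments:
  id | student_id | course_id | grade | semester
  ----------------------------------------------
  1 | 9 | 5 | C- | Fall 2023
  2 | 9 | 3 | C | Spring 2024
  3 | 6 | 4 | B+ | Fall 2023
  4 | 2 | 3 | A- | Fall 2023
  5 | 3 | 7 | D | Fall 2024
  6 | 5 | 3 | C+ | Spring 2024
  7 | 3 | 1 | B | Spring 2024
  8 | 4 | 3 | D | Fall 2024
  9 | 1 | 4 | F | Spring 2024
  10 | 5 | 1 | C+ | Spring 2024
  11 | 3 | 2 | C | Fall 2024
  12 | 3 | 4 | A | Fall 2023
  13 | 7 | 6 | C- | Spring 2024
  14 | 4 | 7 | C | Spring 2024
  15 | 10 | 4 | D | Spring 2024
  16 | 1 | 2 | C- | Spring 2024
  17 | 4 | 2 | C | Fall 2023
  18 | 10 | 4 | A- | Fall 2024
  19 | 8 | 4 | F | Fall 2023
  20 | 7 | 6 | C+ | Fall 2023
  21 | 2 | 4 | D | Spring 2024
SELECT name, gpa, year FROM students WHERE gpa > 2.84 AND year > 2

Execution result:
name | gpa | year
Bob Brown | 3.63 | 4
Carol Garcia | 3.33 | 3
Ivy Garcia | 3.17 | 4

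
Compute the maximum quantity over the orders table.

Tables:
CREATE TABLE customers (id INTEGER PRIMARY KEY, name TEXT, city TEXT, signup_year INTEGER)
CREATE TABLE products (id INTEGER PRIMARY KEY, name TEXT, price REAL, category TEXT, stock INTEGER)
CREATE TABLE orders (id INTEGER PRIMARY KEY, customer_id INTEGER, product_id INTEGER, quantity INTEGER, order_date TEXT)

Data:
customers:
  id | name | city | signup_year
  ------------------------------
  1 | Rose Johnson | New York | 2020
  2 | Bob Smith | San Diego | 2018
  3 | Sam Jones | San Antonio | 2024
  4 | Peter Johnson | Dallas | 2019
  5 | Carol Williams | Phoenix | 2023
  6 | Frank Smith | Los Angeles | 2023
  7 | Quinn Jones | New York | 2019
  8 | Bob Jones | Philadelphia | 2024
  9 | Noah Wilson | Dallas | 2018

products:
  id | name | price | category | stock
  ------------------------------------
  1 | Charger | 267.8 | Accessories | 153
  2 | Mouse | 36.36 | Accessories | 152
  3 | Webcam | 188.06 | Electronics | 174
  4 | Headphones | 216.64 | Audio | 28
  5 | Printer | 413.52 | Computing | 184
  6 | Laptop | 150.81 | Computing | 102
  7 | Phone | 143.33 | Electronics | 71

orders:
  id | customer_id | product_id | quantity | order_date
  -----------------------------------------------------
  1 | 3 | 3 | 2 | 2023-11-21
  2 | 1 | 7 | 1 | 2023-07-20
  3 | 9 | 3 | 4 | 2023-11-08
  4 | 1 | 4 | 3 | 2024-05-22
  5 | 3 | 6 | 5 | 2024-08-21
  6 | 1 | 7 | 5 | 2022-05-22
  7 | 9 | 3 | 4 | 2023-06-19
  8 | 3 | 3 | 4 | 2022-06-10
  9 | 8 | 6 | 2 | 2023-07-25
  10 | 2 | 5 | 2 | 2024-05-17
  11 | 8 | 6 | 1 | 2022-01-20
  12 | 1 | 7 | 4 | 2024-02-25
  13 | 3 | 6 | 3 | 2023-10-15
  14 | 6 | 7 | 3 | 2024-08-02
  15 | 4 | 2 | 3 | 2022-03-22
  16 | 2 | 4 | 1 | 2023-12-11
SELECT MAX(quantity) FROM orders

Execution result:
5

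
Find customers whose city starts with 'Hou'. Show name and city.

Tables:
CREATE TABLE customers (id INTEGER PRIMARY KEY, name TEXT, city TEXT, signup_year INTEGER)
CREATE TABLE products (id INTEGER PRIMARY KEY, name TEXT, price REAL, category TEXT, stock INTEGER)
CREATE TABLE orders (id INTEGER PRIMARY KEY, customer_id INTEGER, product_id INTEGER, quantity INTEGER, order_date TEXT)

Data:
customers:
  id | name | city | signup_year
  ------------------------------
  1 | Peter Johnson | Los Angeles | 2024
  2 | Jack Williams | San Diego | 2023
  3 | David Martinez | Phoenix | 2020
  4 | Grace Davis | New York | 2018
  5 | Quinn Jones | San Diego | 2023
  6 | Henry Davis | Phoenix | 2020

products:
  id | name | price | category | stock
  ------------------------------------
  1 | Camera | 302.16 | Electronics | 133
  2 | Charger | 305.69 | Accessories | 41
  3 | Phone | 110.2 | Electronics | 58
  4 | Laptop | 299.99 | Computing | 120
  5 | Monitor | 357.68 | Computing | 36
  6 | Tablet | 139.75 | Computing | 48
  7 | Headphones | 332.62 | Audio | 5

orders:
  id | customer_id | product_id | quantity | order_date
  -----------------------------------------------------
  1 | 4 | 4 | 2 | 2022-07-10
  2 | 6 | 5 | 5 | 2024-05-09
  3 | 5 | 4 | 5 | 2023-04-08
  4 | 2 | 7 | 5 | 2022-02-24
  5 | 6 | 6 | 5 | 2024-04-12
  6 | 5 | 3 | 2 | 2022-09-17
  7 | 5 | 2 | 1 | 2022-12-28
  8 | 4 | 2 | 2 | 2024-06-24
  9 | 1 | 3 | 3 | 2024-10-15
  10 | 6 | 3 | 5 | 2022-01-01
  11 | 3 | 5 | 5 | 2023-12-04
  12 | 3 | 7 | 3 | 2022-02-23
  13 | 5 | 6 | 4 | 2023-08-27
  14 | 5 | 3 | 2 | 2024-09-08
SELECT name, city FROM customers WHERE city LIKE 'Hou%'

Execution result:
(no rows)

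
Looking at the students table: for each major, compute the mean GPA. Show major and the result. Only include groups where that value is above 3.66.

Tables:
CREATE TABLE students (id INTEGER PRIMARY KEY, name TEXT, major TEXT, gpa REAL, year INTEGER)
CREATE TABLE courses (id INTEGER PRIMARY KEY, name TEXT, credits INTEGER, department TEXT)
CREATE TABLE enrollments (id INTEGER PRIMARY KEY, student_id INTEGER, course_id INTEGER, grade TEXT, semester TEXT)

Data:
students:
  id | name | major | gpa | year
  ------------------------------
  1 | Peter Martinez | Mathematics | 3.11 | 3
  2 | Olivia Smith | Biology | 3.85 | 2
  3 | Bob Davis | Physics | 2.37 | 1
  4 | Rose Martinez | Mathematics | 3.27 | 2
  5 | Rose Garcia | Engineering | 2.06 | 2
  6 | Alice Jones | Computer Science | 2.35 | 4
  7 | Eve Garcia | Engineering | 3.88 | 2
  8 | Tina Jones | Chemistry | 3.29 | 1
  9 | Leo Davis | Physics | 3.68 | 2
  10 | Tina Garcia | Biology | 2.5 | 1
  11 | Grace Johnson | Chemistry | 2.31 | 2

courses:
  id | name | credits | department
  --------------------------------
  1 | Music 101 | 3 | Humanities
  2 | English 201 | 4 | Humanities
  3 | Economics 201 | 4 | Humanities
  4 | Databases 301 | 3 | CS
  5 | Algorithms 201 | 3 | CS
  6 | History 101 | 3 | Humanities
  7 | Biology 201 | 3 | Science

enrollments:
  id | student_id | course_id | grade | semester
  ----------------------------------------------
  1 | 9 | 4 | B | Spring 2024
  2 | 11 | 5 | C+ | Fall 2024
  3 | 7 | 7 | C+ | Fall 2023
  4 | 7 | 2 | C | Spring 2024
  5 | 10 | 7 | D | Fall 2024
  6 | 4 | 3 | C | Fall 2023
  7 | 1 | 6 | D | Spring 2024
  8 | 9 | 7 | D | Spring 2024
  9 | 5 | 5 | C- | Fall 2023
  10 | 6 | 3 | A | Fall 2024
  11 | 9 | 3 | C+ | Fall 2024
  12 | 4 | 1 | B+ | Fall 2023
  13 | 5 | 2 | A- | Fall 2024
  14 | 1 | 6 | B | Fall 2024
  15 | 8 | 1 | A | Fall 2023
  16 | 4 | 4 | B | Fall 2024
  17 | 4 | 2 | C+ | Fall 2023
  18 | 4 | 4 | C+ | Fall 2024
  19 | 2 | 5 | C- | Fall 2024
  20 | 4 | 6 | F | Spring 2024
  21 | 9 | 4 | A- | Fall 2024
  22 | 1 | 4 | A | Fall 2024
SELECT major, AVG(gpa) AS avg_gpa FROM students GROUP BY major HAVING AVG(gpa) > 3.66

Execution result:
(no rows)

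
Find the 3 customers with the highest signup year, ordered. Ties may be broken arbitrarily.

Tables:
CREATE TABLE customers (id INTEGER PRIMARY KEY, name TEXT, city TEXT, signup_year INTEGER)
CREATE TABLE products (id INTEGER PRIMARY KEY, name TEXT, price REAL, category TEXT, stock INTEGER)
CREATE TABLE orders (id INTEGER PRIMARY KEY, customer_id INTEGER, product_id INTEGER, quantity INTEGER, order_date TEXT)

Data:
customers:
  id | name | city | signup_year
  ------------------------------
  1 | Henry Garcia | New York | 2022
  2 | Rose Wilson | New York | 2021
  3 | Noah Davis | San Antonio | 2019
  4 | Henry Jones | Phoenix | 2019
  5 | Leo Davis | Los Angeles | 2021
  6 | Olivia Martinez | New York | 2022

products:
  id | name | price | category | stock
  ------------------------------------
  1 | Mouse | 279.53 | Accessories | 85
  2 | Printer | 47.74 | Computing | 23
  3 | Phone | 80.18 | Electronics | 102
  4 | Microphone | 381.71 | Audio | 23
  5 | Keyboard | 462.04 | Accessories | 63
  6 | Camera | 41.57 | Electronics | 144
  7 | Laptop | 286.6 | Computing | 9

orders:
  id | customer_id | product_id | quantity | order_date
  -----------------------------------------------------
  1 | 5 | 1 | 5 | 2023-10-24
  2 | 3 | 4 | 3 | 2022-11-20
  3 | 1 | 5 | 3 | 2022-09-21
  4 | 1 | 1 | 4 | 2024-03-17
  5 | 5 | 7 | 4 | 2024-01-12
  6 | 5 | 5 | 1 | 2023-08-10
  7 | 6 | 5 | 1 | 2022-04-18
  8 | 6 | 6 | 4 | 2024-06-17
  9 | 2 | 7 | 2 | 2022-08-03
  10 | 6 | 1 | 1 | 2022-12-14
SELECT name, signup_year FROM customers ORDER BY signup_year DESC LIMIT 3

Execution result:
name | signup_year
Henry Garcia | 2022
Olivia Martinez | 2022
Rose Wilson | 2021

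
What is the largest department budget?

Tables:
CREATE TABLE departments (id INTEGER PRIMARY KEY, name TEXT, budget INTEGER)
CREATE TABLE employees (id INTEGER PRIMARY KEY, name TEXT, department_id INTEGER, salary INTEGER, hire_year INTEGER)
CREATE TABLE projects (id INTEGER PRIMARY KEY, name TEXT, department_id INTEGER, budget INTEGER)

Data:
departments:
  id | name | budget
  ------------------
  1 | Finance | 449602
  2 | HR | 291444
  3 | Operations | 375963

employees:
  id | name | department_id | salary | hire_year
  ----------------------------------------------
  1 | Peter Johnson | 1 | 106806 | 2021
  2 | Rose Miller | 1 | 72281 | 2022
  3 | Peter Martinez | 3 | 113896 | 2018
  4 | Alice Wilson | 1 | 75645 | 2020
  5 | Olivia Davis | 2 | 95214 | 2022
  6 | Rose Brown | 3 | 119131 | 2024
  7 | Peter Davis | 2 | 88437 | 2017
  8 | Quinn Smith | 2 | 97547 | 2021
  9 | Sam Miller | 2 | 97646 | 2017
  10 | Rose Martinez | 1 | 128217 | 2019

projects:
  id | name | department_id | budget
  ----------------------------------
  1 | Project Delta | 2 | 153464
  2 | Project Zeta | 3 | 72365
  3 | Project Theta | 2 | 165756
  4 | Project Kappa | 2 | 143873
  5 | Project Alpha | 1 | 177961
SELECT MAX(budget) FROM departments

Execution result:
449602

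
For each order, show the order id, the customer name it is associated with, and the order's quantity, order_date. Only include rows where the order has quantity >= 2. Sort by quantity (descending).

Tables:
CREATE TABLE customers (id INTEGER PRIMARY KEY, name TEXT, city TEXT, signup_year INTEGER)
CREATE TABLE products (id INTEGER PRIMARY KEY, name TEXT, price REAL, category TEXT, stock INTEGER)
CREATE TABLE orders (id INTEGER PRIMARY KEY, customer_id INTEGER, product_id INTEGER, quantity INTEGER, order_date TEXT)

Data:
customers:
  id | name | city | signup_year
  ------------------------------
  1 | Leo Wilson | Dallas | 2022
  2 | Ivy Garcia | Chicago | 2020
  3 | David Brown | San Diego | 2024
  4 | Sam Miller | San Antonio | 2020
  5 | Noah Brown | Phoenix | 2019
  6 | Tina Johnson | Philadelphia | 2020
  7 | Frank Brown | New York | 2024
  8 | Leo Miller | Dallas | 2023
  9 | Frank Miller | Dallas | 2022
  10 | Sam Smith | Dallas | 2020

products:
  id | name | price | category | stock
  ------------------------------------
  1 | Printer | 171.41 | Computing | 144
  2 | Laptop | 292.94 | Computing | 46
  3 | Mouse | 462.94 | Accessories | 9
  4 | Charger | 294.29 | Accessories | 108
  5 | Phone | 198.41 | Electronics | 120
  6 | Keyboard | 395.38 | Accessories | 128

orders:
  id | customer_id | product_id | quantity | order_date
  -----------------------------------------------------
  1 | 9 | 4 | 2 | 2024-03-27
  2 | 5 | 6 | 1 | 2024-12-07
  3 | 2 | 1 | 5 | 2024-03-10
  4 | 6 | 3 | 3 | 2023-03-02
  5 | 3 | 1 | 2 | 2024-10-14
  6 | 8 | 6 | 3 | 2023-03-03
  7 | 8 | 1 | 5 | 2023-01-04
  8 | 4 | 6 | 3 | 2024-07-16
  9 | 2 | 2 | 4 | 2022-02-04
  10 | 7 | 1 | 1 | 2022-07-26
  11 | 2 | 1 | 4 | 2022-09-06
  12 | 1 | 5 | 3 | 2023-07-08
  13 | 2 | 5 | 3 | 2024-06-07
SELECT c.id, p.name AS customer, c.quantity, c.order_date FROM orders c JOIN customers p ON c.customer_id = p.id WHERE c.quantity >= 2 ORDER BY c.quantity DESC

Execution result:
id | customer | quantity | order_date
3 | Ivy Garcia | 5 | 2024-03-10
7 | Leo Miller | 5 | 2023-01-04
9 | Ivy Garcia | 4 | 2022-02-04
11 | Ivy Garcia | 4 | 2022-09-06
4 | Tina Johnson | 3 | 2023-03-02
6 | Leo Miller | 3 | 2023-03-03
8 | Sam Miller | 3 | 2024-07-16
12 | Leo Wilson | 3 | 2023-07-08
13 | Ivy Garcia | 3 | 2024-06-07
1 | Frank Miller | 2 | 2024-03-27
5 | David Brown | 2 | 2024-10-14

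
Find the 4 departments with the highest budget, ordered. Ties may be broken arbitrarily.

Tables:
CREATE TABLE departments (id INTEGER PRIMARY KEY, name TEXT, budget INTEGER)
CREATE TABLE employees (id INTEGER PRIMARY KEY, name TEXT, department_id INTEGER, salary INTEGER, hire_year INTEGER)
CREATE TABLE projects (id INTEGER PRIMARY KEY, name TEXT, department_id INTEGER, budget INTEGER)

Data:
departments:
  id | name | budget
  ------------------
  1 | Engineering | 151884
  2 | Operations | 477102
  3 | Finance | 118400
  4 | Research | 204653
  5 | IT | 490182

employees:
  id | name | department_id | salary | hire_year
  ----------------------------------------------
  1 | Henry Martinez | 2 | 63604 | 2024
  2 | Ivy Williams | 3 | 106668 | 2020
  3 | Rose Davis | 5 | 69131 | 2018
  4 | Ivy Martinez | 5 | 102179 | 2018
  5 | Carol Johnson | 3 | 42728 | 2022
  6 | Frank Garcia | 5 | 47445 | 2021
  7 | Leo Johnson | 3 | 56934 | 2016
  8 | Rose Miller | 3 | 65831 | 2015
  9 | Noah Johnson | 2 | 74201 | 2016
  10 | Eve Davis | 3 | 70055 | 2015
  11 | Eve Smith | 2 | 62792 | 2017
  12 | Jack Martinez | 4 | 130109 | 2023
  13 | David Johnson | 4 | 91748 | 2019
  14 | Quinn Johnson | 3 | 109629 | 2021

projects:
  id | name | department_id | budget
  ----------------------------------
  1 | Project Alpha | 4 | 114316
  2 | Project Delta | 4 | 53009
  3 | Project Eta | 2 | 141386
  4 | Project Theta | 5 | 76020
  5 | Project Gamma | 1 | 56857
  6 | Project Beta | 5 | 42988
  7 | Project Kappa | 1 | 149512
SELECT name, budget FROM departments ORDER BY budget DESC LIMIT 4

Execution result:
name | budget
IT | 490182
Operations | 477102
Research | 204653
Engineering | 151884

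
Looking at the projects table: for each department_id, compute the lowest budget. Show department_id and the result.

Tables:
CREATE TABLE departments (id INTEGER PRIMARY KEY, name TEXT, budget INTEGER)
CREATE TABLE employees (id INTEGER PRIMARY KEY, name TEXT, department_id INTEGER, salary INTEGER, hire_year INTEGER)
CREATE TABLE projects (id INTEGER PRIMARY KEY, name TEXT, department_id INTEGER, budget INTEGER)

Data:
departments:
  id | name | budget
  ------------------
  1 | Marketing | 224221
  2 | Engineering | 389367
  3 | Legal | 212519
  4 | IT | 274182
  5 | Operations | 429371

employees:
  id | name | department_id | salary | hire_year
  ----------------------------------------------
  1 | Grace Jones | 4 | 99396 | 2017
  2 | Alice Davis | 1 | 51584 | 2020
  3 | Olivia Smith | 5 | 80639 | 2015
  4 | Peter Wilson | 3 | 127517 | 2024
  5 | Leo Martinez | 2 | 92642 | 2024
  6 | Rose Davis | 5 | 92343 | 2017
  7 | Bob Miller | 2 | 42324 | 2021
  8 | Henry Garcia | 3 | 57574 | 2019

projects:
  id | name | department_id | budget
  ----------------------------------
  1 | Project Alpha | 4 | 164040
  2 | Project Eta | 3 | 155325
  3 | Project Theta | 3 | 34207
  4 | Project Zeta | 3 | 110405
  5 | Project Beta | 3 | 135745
SELECT department_id, MIN(budget) AS min_budget FROM projects GROUP BY department_id

Execution result:
department_id | min_budget
3 | 34207
4 | 164040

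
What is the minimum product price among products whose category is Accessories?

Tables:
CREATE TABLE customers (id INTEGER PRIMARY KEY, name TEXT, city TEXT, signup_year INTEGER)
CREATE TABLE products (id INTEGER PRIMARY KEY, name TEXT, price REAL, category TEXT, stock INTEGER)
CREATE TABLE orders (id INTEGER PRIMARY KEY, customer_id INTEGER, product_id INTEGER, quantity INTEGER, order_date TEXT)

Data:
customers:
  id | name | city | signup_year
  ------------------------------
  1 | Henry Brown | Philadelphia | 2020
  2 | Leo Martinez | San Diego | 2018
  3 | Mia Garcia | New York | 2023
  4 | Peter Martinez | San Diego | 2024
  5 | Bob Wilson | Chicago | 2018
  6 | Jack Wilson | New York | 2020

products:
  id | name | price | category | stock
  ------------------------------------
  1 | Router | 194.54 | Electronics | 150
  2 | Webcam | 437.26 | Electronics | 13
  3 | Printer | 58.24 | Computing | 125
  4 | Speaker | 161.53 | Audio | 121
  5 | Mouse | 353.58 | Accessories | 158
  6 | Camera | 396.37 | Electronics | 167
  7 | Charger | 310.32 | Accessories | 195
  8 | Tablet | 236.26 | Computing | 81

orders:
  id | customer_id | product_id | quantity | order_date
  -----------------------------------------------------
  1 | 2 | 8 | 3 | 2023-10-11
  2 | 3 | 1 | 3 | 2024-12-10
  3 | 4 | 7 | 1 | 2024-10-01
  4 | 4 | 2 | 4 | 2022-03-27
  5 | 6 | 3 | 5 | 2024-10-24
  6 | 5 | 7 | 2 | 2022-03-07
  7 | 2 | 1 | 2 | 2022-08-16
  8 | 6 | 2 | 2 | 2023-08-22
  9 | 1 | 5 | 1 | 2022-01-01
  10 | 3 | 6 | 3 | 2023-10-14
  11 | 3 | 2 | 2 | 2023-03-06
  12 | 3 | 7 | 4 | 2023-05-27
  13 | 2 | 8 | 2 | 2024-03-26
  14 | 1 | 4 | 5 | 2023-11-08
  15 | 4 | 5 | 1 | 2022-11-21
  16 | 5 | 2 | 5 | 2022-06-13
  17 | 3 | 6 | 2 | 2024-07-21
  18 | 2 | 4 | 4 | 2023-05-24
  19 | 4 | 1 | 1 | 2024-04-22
SELECT MIN(price) FROM products WHERE category = 'Accessories'

Execution result:
310.32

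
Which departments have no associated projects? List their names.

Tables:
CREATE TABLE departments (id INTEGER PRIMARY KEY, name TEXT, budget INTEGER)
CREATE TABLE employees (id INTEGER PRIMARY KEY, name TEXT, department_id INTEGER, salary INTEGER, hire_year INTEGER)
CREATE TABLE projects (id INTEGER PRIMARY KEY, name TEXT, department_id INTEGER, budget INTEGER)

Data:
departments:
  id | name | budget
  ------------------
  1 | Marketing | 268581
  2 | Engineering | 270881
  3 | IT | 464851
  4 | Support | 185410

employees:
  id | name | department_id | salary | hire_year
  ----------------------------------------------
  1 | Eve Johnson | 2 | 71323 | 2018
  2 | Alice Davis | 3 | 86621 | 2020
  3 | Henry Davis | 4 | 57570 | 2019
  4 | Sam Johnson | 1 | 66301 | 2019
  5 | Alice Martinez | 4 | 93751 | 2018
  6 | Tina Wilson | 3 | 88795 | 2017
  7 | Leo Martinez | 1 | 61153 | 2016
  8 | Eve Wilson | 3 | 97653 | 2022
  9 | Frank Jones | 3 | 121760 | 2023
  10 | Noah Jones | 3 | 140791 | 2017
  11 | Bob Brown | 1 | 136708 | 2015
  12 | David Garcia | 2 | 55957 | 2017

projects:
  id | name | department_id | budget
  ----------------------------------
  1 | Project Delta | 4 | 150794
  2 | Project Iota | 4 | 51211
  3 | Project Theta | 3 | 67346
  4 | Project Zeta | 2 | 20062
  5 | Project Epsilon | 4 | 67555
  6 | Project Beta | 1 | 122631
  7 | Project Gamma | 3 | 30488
SELECT p.name FROM departments p LEFT JOIN projects c ON c.department_id = p.id WHERE c.id IS NULL

Execution result:
(no rows)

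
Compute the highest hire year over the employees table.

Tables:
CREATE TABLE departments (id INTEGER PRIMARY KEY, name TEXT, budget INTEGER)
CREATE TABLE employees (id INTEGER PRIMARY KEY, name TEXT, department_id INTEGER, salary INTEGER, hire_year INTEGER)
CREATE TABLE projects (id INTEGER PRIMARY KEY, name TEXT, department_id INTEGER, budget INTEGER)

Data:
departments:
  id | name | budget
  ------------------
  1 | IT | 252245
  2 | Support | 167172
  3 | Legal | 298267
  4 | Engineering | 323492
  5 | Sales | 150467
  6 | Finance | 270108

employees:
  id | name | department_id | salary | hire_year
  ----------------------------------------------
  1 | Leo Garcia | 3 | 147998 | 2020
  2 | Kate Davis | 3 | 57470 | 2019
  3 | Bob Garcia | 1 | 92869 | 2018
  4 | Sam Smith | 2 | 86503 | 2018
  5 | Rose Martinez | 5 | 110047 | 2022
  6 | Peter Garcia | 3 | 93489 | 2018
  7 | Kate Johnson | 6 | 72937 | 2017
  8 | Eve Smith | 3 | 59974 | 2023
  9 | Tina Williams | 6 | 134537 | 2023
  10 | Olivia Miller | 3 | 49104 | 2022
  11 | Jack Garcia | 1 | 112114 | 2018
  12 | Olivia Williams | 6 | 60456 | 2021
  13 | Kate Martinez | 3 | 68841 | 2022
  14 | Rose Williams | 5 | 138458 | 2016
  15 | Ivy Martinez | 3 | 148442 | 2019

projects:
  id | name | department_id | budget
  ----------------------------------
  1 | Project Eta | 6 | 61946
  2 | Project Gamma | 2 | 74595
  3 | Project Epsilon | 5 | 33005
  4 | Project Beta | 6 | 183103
SELECT MAX(hire_year) FROM employees

Execution result:
2023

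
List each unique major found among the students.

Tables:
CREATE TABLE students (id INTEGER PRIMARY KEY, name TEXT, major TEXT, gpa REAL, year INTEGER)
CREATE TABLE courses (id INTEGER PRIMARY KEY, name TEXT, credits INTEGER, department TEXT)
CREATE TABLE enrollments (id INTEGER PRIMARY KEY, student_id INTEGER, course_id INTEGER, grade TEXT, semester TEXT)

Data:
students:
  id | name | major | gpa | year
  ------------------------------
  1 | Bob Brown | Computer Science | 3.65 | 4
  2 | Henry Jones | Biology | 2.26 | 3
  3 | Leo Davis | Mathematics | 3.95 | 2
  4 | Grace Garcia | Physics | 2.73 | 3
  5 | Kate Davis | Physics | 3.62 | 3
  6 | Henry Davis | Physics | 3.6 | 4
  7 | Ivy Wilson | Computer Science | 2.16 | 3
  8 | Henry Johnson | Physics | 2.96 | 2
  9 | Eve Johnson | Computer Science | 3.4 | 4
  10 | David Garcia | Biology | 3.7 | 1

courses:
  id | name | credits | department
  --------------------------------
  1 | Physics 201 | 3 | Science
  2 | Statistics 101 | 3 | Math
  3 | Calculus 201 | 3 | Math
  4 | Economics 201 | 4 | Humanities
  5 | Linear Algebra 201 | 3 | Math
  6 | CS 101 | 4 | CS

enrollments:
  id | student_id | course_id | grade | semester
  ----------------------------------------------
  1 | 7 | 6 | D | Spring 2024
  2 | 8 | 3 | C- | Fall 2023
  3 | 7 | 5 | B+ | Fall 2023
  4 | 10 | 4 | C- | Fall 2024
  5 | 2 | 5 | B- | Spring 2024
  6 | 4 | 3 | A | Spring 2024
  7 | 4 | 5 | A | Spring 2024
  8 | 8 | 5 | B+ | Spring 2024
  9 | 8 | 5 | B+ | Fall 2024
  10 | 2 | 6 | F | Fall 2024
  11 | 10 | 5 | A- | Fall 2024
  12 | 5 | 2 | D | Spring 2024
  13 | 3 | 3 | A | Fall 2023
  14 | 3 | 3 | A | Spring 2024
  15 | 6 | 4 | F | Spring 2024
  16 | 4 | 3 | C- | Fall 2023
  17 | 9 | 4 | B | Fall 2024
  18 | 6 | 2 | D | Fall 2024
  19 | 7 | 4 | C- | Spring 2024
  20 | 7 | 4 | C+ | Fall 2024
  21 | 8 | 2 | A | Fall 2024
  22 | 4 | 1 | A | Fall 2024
SELECT DISTINCT major FROM students

Execution result:
major
Computer Science
Biology
Mathematics
Physics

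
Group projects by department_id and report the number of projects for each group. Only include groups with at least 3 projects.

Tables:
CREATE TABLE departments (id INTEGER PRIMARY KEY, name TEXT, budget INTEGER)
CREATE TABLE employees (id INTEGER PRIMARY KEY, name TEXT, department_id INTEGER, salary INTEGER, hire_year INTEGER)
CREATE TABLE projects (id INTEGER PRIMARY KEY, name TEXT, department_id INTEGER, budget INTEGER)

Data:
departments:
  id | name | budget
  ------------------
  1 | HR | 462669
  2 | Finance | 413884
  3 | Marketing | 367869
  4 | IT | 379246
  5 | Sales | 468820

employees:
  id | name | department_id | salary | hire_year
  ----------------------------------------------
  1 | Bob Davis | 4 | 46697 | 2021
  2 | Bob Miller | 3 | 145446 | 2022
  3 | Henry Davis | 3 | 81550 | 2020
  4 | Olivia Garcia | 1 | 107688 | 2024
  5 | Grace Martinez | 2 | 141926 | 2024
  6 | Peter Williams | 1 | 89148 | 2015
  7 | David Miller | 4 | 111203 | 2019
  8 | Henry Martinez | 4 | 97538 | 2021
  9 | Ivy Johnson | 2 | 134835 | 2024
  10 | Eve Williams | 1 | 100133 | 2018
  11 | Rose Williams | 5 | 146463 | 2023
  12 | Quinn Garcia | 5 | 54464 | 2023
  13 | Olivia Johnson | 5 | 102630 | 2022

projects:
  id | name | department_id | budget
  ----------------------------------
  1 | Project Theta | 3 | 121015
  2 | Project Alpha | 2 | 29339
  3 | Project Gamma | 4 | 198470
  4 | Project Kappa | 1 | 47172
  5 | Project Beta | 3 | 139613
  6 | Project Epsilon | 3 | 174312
SELECT department_id, COUNT(*) AS n FROM projects GROUP BY department_id HAVING COUNT(*) >= 3

Execution result:
department_id | n
3 | 3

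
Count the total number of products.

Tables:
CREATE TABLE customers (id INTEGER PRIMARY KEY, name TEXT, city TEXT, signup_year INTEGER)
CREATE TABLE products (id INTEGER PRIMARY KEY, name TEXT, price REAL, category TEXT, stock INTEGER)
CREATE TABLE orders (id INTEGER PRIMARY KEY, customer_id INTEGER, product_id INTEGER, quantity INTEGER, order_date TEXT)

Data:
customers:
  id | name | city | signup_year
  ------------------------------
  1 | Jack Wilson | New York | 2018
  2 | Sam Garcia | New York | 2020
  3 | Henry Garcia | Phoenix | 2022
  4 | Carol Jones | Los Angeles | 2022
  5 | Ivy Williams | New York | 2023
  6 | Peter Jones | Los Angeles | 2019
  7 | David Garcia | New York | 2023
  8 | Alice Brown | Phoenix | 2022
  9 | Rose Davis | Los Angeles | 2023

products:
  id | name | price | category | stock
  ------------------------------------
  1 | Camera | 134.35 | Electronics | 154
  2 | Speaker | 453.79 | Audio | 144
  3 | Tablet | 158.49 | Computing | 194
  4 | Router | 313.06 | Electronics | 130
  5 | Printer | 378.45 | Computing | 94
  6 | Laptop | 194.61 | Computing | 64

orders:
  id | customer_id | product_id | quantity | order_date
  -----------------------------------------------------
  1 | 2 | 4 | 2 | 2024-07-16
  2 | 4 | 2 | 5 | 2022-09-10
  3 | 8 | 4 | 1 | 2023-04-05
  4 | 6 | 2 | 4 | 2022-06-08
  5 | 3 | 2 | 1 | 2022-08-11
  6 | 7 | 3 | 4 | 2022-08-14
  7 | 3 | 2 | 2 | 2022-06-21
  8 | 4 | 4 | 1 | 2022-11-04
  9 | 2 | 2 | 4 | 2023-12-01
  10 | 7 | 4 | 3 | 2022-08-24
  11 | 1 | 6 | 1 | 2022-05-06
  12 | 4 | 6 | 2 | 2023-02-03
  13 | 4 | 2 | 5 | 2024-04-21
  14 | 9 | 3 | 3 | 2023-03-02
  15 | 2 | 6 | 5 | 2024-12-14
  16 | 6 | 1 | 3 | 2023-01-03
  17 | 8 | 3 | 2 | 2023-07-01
SELECT COUNT(*) FROM products

Execution result:
6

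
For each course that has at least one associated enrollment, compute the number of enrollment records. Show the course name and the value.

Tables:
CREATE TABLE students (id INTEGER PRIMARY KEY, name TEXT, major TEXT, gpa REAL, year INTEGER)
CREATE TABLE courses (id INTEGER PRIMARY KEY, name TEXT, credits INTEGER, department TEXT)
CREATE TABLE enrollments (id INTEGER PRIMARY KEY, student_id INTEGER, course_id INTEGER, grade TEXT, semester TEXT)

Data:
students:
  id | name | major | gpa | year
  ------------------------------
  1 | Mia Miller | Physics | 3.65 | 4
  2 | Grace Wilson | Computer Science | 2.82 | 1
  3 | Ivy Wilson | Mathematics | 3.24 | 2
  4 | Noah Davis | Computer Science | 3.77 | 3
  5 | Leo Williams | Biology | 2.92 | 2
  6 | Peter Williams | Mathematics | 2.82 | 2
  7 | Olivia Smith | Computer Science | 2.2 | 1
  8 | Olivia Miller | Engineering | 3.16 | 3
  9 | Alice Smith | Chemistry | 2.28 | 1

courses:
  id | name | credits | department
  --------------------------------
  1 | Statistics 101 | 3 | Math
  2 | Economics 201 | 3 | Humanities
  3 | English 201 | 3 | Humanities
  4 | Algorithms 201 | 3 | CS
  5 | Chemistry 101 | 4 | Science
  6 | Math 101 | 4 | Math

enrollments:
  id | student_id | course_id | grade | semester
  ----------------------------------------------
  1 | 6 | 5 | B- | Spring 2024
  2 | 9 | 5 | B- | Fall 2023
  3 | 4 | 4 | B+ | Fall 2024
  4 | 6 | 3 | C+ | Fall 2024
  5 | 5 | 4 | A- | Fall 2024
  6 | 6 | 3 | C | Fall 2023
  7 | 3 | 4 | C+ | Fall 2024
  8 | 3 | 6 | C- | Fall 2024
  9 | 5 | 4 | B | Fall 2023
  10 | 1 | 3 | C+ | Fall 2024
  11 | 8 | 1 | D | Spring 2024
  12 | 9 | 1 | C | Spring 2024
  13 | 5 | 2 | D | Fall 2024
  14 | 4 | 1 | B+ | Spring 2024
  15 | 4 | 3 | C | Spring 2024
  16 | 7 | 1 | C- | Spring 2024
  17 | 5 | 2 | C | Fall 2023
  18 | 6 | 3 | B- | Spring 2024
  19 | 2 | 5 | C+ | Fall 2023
SELECT p.name, COUNT(*) AS n FROM enrollments c JOIN courses p ON c.course_id = p.id GROUP BY p.id, p.name

Execution result:
name | n
Statistics 101 | 4
Economics 201 | 2
English 201 | 5
Algorithms 201 | 4
Chemistry 101 | 3
Math 101 | 1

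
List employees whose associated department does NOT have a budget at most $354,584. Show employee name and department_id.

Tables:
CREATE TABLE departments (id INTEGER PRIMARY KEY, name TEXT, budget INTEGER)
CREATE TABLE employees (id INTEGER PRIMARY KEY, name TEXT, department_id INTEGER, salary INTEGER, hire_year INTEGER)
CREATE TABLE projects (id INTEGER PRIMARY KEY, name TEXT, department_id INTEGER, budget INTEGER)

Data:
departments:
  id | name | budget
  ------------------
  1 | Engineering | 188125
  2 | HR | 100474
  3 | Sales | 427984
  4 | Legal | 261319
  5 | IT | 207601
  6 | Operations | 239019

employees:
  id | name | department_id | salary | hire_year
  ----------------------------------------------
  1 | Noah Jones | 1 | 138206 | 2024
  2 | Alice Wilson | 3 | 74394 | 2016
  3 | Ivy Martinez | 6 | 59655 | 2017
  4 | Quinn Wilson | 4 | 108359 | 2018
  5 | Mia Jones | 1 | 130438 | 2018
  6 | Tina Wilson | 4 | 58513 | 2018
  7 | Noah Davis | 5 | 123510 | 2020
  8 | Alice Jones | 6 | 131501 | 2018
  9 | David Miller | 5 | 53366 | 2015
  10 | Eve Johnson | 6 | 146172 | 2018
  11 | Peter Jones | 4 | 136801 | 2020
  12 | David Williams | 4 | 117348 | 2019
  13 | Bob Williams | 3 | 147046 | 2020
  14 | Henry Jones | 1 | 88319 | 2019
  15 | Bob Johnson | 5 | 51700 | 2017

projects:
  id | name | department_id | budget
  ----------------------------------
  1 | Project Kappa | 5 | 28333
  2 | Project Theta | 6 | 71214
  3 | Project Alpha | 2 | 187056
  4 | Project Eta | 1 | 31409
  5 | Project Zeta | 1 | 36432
SELECT name, department_id FROM employees WHERE department_id NOT IN (SELECT id FROM departments WHERE budget <= 354584)

Execution result:
name | department_id
Alice Wilson | 3
Bob Williams | 3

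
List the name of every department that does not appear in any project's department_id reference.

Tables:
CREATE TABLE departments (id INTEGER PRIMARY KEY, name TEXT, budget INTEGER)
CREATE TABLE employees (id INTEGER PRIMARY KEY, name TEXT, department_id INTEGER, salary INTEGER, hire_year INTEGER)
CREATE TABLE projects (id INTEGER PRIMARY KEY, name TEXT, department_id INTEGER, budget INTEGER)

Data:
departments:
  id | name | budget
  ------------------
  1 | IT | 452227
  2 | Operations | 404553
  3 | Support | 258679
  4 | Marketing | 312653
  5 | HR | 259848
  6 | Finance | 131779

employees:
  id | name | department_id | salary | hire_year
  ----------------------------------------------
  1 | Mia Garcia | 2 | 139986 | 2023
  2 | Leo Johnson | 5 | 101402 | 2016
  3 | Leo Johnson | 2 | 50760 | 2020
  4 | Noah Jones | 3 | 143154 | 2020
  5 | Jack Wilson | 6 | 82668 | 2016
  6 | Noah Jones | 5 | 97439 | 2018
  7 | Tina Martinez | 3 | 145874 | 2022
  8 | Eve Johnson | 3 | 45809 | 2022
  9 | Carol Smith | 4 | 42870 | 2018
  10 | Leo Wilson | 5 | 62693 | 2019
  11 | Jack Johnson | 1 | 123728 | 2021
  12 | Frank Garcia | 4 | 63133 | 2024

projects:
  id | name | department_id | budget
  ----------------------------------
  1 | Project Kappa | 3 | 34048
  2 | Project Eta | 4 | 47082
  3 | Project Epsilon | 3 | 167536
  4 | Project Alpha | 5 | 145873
SELECT p.name FROM departments p LEFT JOIN projects c ON c.department_id = p.id WHERE c.id IS NULL

Execution result:
name
IT
Operations
Finance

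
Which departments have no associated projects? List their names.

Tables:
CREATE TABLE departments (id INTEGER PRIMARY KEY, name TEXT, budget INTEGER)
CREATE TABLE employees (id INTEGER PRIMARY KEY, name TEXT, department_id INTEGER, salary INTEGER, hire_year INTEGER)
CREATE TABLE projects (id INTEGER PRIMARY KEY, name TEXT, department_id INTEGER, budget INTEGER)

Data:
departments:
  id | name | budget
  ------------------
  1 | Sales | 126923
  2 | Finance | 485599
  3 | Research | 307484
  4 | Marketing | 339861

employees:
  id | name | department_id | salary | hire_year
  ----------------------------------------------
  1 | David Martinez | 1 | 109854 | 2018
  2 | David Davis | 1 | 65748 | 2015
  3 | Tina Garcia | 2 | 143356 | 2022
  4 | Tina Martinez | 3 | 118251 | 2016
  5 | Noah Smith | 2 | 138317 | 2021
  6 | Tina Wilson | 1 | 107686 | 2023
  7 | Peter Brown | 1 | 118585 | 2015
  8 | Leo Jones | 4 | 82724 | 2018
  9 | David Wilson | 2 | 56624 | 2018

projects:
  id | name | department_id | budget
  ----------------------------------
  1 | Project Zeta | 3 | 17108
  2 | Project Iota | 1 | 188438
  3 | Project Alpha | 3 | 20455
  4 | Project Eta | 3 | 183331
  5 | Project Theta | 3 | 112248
SELECT p.name FROM departments p LEFT JOIN projects c ON c.department_id = p.id WHERE c.id IS NULL

Execution result:
name
Finance
Marketing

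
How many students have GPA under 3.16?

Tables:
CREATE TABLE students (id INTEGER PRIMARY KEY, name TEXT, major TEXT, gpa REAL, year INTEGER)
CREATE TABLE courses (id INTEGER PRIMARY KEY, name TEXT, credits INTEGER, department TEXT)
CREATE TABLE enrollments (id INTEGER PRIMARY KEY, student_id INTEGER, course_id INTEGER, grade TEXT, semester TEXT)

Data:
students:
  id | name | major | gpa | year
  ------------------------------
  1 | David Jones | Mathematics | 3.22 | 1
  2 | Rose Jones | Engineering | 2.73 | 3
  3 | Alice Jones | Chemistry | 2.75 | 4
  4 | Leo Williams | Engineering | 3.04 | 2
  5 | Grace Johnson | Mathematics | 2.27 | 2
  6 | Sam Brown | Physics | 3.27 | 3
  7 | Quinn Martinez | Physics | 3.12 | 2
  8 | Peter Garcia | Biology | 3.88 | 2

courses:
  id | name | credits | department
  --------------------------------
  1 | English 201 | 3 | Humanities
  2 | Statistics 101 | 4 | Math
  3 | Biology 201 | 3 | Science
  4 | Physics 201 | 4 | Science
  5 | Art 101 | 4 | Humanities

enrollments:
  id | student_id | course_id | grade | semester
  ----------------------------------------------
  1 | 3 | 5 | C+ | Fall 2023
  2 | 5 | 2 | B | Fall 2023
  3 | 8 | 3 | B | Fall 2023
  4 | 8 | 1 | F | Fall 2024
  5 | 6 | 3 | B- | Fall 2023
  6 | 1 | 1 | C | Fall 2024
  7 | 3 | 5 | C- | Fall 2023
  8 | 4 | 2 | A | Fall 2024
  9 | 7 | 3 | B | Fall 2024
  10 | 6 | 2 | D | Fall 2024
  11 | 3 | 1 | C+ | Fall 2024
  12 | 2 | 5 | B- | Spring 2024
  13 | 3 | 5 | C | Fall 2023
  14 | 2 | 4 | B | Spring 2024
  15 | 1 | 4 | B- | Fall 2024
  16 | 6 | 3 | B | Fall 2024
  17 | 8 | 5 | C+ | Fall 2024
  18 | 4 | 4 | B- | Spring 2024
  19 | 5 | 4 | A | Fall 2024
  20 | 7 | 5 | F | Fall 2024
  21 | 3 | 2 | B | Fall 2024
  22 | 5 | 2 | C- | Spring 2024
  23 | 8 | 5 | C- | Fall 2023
SELECT COUNT(*) FROM students WHERE gpa < 3.16

Execution result:
5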